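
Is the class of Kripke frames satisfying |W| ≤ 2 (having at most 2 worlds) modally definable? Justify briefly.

Not definable by any modal formula

If a class were modally definable it would be closed under disjoint unions (Goldblatt–Thomason).
Any modal formula valid on each of 3 disjoint one-world frames is valid on their disjoint union (validity is preserved under disjoint unions). Each one-world frame has |W|=1≤2, but the union has |W|=3.
Hence having at most 2 worlds is not modally definable.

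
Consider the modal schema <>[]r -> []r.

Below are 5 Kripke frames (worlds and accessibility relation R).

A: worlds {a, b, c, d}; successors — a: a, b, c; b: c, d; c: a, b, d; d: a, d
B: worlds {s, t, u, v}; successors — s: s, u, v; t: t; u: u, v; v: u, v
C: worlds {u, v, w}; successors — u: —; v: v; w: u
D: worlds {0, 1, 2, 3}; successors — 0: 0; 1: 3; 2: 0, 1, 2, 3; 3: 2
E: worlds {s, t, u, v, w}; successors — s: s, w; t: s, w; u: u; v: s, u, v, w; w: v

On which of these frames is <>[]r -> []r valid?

This is the axiom for the Euclidean property; its first-order frame correspondent is forall x forall y forall z (Rxy & Rxz -> Ryz).
A: fails — Rab and Rab but not Rbb.
B: fails — Rsv and Rss but not Rvs.
C: fails — Rwu and Rwu but not Ruu.
D: fails — R13 and R13 but not R33.
E: fails — Rsw and Rsw but not Rww.
Valid on no frame.

none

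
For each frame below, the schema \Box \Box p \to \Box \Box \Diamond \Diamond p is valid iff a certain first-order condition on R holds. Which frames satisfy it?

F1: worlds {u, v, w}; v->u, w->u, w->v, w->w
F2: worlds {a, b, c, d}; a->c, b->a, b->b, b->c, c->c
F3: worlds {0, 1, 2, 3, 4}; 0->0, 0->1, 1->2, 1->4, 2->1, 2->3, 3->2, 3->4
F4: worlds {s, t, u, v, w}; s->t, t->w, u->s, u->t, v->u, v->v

This is the axiom for a generalized confluence (Geach) condition; its first-order frame correspondent is \forall x \forall z (x R^2 z \to \exists w (x R^2 w \wedge z R^2 w)).
F1: fails — wR²u but no t with wR²t and uR²t.
F2: ✓.
F3: fails — 0R²4 but no w with 0R²w and 4R²w.
F4: fails — sR²w but no w* with sR²w* and wR²w*.
Valid on: F2.

F2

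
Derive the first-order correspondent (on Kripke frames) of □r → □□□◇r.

∀x ∀z (xR³z → ∃w (xRw ∧ zRw))

This is a Sahlqvist (Geach-type) schema ◇^0□^1r → □^3◇^1r.
First-order correspondent: ∀x ∀z (xR³z → ∃w (xRw ∧ zRw)).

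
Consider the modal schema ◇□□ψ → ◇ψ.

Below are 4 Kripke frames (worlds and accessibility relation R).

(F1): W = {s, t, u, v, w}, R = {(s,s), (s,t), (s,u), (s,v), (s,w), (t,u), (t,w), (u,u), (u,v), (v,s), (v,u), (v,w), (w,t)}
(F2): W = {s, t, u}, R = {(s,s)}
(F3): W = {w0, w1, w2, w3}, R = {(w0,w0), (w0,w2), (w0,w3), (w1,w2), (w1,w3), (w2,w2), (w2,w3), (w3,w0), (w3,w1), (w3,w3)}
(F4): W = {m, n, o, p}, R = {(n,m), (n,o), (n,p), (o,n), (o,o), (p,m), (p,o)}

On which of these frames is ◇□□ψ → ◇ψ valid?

Frame correspondent (Sahlqvist): ∀x ∀y (xRy → ∃w (yR²w ∧ xRw)) — i.e. a generalized confluence (Geach) condition.
(F1): condition met.
(F2): condition met.
(F3): condition met.
(F4): fails — nRm but no w with mR²w and nRw.
Valid on: (F1), (F2), (F3).

(F1), (F2), (F3)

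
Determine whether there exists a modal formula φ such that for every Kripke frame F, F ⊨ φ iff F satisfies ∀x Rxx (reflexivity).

Yes, by □r → r

Yes: it is reflexivity, defined by the T schema □r → r.
Suppose □r→r is valid. At any x set V(r)={w : Rxw}. Then □r holds at x, so r holds at x, i.e. Rxx.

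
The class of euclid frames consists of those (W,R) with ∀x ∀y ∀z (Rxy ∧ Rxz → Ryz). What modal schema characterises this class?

The condition is the Euclidean property. The 5 schema ◇p → □◇p defines it.
Suppose ◇p→□◇p is valid. Take Rxy, Rxz and set V(p)={y}. Then ◇p at x, so □◇p at x, so ◇p at z, so some w with Rzw has p; w=y, i.e. Rzy. By symmetry of the argument, Ryz.

◇p → □◇p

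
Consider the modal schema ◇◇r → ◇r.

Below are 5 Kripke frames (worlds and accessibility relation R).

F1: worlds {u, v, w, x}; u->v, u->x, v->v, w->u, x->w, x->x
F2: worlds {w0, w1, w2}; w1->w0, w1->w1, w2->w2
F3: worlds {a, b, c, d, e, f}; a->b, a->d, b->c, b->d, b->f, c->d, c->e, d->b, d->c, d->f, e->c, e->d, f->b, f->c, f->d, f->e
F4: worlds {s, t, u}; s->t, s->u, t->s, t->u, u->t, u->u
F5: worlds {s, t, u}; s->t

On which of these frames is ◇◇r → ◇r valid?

The schema corresponds to transitivity: ∀x ∀y ∀z (Rxy ∧ Ryz → Rxz).
F1: fails — Rxw and Rwu but not Rxu.
F2: condition met.
F3: fails — Rbc and Rce but not Rbe.
F4: fails — Rut and Rts but not Rus.
F5: condition met.
Valid on: F2, F5.

F2, F5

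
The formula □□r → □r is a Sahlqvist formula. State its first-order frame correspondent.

density

Suppose □□r→□r is valid. Take Rxy and set V(r)={w : xR²w}. Then □□r at x, so □r at x, so r at y, i.e. ∃z(Rxz∧Rzy).
Conversely, any frame satisfying ∀x ∀y (Rxy → ∃z (Rxz ∧ Rzy)) validates the schema.
Frame condition: ∀x ∀y (Rxy → ∃z (Rxz ∧ Rzy)).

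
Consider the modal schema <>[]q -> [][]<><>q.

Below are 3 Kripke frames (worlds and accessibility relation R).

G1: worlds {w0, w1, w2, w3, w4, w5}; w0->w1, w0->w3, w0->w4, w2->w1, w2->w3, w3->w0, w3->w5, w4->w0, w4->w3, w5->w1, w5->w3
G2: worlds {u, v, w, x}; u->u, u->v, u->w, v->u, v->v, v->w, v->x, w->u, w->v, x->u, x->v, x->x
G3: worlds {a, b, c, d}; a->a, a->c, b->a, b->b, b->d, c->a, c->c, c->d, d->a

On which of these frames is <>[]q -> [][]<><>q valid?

G2, G3

Frame correspondent (Sahlqvist): forall x forall y forall z ((xRy & x R^2 z) -> exists w (yRw & z R^2 w)) — i.e. a generalized confluence (Geach) condition.
G1: fails — w0Rw1, w0R²w0 but no w with w1Rw and w0R²w.
G2: satisfies the condition.
G3: satisfies the condition.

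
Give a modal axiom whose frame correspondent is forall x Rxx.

□q → q

This is reflexivity; the standard corresponding axiom is T: □q → q.
Suppose □q→q is valid. At any x set V(q)={w : Rxw}. Then □q holds at x, so q holds at x, i.e. Rxx.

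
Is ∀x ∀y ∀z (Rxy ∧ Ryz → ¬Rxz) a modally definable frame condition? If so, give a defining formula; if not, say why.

No — not modally definable

Modal frame validity is preserved under surjective bounded morphisms.
The 7-cycle (worlds w0,w1,w2,w3,w4,w5,w6 with w0→w1→w2→w3→w4→w5→w6→w0) is intransitive. Mapping every world to a single reflexive point • is a surjective bounded morphism; the reflexive point is not intransitive (R••∧R•• but R••).
So no modal formula (or set of formulas) defines exactly the intransitive frames.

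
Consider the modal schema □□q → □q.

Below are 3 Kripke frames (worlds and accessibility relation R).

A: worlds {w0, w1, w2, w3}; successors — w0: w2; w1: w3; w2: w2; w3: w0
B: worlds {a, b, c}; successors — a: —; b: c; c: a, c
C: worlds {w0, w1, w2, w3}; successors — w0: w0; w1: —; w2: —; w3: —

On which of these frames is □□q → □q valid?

B, C

This is the axiom for density; its first-order frame correspondent is ∀x ∀y (Rxy → ∃z (Rxz ∧ Rzy)).
A: fails — Rw3w0 but no z with Rw3z and Rzw0.
B: holds.
C: holds.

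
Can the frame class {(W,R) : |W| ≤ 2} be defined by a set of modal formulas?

If a class were modally definable it would be closed under disjoint unions (Goldblatt–Thomason).
Any modal formula valid on each of 3 disjoint one-world frames is valid on their disjoint union (validity is preserved under disjoint unions). Each one-world frame has |W|=1≤2, but the union has |W|=3.
So the class is not modally definable.

Not definable by any modal formula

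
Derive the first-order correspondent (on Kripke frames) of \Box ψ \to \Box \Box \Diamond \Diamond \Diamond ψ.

\forall x \forall z (x R^2 z \to \exists w (xRw \wedge z R^3 w))

This is a Sahlqvist (Geach-type) schema ◇^0□^1ψ → □^2◇^3ψ.
First-order correspondent: \forall x \forall z (x R^2 z \to \exists w (xRw \wedge z R^3 w)).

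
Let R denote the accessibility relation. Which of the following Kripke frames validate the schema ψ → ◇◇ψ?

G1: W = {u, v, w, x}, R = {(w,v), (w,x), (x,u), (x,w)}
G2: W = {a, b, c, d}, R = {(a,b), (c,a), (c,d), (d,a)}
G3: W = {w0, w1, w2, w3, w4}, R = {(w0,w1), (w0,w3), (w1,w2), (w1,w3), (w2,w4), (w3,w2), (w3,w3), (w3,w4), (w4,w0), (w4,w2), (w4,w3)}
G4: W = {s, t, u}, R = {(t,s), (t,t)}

none

The schema corresponds to a generalized confluence (Geach) condition: ∀x ∃w (x = w ∧ xR²w).
G1: fails — at u but no t with u=t and uR²t.
G2: fails — at a but no w with a=w and aR²w.
G3: fails — at w0 but no w with w0=w and w0R²w.
G4: fails — at s but no w with s=w and sR²w.
Valid on no frame.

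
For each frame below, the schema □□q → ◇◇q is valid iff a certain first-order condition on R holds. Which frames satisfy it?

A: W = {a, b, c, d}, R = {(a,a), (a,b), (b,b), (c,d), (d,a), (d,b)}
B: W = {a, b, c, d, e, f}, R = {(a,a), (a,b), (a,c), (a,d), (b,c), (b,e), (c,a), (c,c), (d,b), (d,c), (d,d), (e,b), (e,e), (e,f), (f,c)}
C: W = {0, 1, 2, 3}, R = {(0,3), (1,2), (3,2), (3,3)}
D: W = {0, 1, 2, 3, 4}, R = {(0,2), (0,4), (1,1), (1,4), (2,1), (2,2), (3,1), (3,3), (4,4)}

The schema corresponds to a generalized confluence (Geach) condition: ∀x ∃w (xR²w ∧ xR²w).
A: holds.
B: holds.
C: fails — at 1 but no w with 1R²w and 1R²w.
D: holds.
Valid on: A, B, D.

A, B, D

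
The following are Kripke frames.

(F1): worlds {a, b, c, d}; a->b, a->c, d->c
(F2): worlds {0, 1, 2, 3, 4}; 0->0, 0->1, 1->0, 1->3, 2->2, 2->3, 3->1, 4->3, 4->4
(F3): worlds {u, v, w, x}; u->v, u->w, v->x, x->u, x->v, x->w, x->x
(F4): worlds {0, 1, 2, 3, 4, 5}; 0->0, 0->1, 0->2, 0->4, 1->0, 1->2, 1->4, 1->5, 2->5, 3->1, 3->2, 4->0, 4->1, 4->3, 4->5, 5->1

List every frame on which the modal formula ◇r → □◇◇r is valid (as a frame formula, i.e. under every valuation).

Frame correspondent (Sahlqvist): ∀x ∀y ∀z ((xRy ∧ xRz) → ∃w (y = w ∧ zR²w)) — i.e. a generalized confluence (Geach) condition.
(F1): fails — aRb, aRb but no w with b=w and bR²w.
(F2): fails — 2R2, 2R3 but no w with 2=w and 3R²w.
(F3): fails — uRv, uRw but no t with v=t and wR²t.
(F4): fails — 0R0, 0R2 but no w with 0=w and 2R²w.
Valid on no frame.

none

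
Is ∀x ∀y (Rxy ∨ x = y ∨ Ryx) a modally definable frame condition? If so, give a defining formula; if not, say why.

Modal frame validity is preserved under disjoint unions.
Take 2 disjoint single-world reflexive frames: each is trivially connected, but their disjoint union has 2 worlds with no edge between distinct components, so it is not connected.
Hence connectedness of R is not modally definable.

No — not modally definable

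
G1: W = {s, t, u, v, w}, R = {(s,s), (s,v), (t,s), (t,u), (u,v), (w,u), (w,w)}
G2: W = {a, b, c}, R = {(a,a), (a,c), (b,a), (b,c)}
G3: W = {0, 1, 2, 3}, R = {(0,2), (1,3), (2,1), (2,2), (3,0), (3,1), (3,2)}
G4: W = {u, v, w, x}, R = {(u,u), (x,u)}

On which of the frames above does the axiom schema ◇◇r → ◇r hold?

This is the axiom for transitivity; its first-order frame correspondent is ∀x ∀y ∀z (Rxy ∧ Ryz → Rxz).
G1: fails — Rwu and Ruv but not Rwv.
G2: holds.
G3: fails — R02 and R21 but not R01.
G4: holds.
Valid on: G2, G4.

G2, G4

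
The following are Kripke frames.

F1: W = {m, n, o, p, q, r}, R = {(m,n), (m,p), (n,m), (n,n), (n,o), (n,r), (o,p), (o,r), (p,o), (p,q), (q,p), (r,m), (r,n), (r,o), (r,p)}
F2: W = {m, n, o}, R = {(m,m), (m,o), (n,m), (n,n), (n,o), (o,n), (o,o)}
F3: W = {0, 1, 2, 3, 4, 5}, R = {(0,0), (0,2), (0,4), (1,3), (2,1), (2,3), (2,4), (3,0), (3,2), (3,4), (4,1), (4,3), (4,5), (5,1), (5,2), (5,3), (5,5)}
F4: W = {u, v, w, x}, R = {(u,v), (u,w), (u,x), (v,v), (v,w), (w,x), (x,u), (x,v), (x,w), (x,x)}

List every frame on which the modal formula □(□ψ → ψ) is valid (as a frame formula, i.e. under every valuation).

The schema corresponds to shift-reflexivity: ∀x ∀y (Rxy → Ryy).
F1: fails — Rnr but not Rrr.
F2: ✓.
F3: fails — R34 but not R44.
F4: fails — Rxw but not Rww.

F2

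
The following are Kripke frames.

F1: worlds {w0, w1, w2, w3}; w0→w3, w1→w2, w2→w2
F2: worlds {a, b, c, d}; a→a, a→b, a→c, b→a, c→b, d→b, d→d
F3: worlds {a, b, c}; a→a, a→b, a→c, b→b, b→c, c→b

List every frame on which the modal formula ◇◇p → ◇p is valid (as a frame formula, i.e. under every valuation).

Frame correspondent (Sahlqvist): ∀x ∀y ∀z (Rxy ∧ Ryz → Rxz) — i.e. transitivity.
F1: holds.
F2: fails — Rba and Rab but not Rbb.
F3: fails — Rcb and Rbc but not Rcc.

F1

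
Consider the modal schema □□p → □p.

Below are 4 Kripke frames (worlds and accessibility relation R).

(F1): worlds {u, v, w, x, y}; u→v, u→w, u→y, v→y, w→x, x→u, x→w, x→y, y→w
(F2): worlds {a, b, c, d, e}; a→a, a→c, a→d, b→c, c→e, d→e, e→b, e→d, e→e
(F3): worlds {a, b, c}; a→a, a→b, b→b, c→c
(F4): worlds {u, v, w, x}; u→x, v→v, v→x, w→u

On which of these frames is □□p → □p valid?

The schema corresponds to density: ∀x ∀y (Rxy → ∃z (Rxz ∧ Rzy)).
(F1): fails — Ruv but no z with Ruz and Rzv.
(F2): fails — Rbc but no z with Rbz and Rzc.
(F3): ✓.
(F4): fails — Rwu but no z with Rwz and Rzu.

(F3)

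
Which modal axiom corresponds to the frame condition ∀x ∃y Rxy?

A defining formula is □s → ◇s (the D axiom).
Suppose □s→◇s is valid. At any x set V(s)=W. Then □s at x, so ◇s at x, so x has a successor.

□s → ◇s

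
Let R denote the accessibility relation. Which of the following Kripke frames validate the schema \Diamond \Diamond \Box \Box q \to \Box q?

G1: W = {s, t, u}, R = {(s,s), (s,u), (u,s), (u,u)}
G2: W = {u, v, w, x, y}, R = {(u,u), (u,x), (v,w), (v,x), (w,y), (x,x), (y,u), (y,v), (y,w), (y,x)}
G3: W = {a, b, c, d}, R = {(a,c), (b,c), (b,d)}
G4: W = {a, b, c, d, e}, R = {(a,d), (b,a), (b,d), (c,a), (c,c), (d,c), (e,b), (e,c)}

G1, G3

Frame correspondent (Sahlqvist): \forall x \forall y \forall z ((x R^2 y \wedge xRz) \to \exists w (y R^2 w \wedge z = w)) — i.e. a generalized confluence (Geach) condition.
G1: ✓.
G2: fails — uR²x, uRu but no t with xR²t and u=t.
G3: ✓.
G4: fails — bR²d, bRd but no w with dR²w and d=w.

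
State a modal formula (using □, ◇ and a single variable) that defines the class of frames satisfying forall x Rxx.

□q → q

This is reflexivity; the standard corresponding axiom is T: □q → q.
Suppose □q→q is valid. At any x set V(q)={w : Rxw}. Then □q holds at x, so q holds at x, i.e. Rxx.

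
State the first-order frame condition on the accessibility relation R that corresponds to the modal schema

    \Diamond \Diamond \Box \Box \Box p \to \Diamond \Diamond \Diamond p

\forall x \forall y (x R^2 y \to \exists w (y R^3 w \wedge x R^3 w))

This is a Sahlqvist (Geach-type) schema ◇^2□^3p → □^0◇^3p.
Minimal-valuation argument: fix x; take any y with xR^2y and any z with xR^0z. Set V(p) to the set of worlds R-reachable from y in exactly 3 steps. Then □^3p holds at y, so the antecedent holds at x; validity forces ◇^3p at z, giving a w with zR^3w and yR^3w.
First-order correspondent: \forall x \forall y (x R^2 y \to \exists w (y R^3 w \wedge x R^3 w)).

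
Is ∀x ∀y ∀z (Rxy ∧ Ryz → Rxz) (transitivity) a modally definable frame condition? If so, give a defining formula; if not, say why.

The condition is transitivity. A defining modal formula is □q → □□q.
Suppose □q→□□q is valid. Take Rxy, Ryz and set V(q)={w : Rxw}. Then □q at x, so □□q at x, so □q at y, so q at z, i.e. Rxz.

Yes, by □q → □□q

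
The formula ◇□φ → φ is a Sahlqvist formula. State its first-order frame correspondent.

Symmetry

Replacing φ by ¬φ and contraposing gives the equivalent schema φ → □◇φ.
Suppose φ→□◇φ is valid. Take Rxy and set V(φ)={x}. Then φ at x, so □◇φ at x, so ◇φ at y, so some z with Ryz has φ; z=x, i.e. Ryx.
Conversely, any frame satisfying ∀x ∀y (Rxy → Ryx) validates the schema.
So the correspondent is symmetry.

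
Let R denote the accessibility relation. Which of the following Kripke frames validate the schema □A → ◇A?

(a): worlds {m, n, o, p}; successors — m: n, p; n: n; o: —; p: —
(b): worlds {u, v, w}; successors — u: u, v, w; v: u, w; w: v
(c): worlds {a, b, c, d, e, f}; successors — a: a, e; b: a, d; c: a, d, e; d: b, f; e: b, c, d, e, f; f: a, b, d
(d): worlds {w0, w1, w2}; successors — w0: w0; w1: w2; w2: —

The schema corresponds to seriality: ∀x ∃y Rxy.
(a): fails — world o has no successor.
(b): condition met.
(c): condition met.
(d): fails — world w2 has no successor.

(b), (c)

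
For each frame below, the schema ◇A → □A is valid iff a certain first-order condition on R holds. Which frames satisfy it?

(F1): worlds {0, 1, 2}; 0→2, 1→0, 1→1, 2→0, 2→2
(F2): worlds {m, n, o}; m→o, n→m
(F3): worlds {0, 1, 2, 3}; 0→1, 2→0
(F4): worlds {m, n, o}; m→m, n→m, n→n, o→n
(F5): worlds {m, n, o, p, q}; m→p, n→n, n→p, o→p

Frame correspondent (Sahlqvist): ∀x ∀y ∀z (Rxy ∧ Rxz → y = z) — i.e. partial functionality.
(F1): fails — 1 sees both 0 and 1.
(F2): satisfies the condition.
(F3): satisfies the condition.
(F4): fails — n sees both m and n.
(F5): fails — n sees both n and p.
Valid on: (F2), (F3).

(F2), (F3)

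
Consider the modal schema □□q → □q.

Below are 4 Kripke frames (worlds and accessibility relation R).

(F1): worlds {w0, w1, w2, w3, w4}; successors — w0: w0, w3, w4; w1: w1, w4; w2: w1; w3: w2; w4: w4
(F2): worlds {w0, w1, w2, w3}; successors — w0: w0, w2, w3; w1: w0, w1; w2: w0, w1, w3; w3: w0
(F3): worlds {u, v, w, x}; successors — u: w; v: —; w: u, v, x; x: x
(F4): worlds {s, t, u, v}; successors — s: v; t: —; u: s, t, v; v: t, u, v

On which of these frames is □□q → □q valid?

This is the axiom for density; its first-order frame correspondent is ∀x ∀y (Rxy → ∃z (Rxz ∧ Rzy)).
(F1): fails — Rw3w2 but no z with Rw3z and Rzw2.
(F2): satisfies the condition.
(F3): fails — Rwu but no z with Rwz and Rzu.
(F4): fails — Rus but no z with Ruz and Rzs.
Valid on: (F2).

(F2)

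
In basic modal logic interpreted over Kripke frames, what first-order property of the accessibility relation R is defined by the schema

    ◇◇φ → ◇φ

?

transitivity

This schema is equivalent to the 4 axiom □φ → □□φ.
It corresponds to transitivity: ∀x ∀y ∀z (Rxy ∧ Ryz → Rxz).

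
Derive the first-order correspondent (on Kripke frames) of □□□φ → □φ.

This is a Sahlqvist (Geach-type) schema ◇^0□^3φ → □^1◇^0φ.
Minimal-valuation argument: fix x; take any y with xR^0y and any z with xR^1z. Set V(φ) to the set of worlds R-reachable from y in exactly 3 steps. Then □^3φ holds at y, so the antecedent holds at x; validity forces ◇^0φ at z, giving a w with zR^0w and yR^3w.
First-order correspondent: ∀x ∀z (xRz → ∃w (xR³w ∧ z = w)).

∀x ∀z (xRz → ∃w (xR³w ∧ z = w))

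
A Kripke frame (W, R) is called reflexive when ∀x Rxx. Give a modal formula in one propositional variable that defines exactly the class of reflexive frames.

The condition is reflexivity. The T schema □r → r defines it.
Suppose □r→r is valid. At any x set V(r)={w : Rxw}. Then □r holds at x, so r holds at x, i.e. Rxx.

□r → r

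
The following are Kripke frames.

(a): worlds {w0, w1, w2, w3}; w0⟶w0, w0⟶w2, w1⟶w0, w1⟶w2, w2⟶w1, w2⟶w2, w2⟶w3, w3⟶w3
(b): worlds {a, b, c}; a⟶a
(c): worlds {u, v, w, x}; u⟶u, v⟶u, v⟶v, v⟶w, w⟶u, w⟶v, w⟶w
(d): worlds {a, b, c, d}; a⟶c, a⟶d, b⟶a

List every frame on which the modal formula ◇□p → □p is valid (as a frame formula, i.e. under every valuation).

(b)

The schema corresponds to a generalized confluence (Geach) condition: ∀x ∀y ∀z ((xRy ∧ xRz) → ∃w (yRw ∧ z = w)).
(a): fails — w0Rw2, w0Rw0 but no w with w2Rw and w0=w.
(b): holds.
(c): fails — vRu, vRv but no t with uRt and v=t.
(d): fails — aRc, aRc but no w with cRw and c=w.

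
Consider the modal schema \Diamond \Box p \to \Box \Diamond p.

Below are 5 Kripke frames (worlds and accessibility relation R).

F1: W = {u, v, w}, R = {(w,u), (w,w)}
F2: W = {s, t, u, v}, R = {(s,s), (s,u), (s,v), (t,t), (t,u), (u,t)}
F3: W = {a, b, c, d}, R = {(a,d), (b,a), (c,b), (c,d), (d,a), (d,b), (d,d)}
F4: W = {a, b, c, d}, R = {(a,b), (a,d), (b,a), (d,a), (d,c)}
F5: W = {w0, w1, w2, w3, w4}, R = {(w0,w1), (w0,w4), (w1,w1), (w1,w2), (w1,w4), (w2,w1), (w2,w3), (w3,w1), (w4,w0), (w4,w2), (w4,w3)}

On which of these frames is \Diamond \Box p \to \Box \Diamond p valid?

F5

Frame correspondent (Sahlqvist): \forall x \forall y \forall z (Rxy \wedge Rxz \to \exists w (Ryw \wedge Rzw)) — i.e. convergence.
F1: fails — Rww and Rwu but w and u have no common successor.
F2: fails — Rsv and Rsv but v and v have no common successor.
F3: fails — Rdb and Rda but b and a have no common successor.
F4: fails — Rdc and Rdc but c and c have no common successor.
F5: holds.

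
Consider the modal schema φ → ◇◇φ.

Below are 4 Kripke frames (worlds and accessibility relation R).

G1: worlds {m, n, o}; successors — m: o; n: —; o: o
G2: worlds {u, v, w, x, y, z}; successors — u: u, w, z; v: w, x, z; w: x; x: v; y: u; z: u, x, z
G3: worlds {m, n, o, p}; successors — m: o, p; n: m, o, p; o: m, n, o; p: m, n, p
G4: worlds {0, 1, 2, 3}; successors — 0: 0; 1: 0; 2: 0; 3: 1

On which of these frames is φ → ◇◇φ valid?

G3

Frame correspondent (Sahlqvist): ∀x ∃w (x = w ∧ xR²w) — i.e. a generalized confluence (Geach) condition.
G1: fails — at m but no w with m=w and mR²w.
G2: fails — at w but no t with w=t and wR²t.
G3: holds.
G4: fails — at 1 but no w with 1=w and 1R²w.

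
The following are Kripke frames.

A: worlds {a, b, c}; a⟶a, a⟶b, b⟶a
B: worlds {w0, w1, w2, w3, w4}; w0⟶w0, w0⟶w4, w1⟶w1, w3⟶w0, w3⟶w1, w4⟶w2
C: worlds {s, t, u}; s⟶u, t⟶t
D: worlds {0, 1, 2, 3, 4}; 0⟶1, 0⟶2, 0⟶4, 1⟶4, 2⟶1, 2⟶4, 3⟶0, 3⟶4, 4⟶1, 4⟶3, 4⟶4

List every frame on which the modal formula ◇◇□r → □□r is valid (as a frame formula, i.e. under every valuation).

C

This is the axiom for a generalized confluence (Geach) condition; its first-order frame correspondent is ∀x ∀y ∀z ((xR²y ∧ xR²z) → ∃w (yRw ∧ z = w)).
A: fails — aR²b, aR²b but no w with bRw and b=w.
B: fails — w0R²w0, w0R²w2 but no w with w0Rw and w2=w.
C: condition met.
D: fails — 0R²1, 0R²1 but no w with 1Rw and 1=w.
Valid on: C.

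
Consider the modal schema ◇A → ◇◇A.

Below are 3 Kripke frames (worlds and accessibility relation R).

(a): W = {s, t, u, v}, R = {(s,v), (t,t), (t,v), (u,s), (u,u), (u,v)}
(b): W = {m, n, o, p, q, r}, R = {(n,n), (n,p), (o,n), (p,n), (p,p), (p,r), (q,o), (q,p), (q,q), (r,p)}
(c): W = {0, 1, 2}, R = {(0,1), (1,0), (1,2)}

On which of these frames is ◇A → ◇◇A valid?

(b)

Frame correspondent (Sahlqvist): ∀x ∀y (xRy → ∃w (y = w ∧ xR²w)) — i.e. a generalized confluence (Geach) condition.
(a): fails — sRv but no w with v=w and sR²w.
(b): condition met.
(c): fails — 0R1 but no w with 1=w and 0R²w.
Valid on: (b).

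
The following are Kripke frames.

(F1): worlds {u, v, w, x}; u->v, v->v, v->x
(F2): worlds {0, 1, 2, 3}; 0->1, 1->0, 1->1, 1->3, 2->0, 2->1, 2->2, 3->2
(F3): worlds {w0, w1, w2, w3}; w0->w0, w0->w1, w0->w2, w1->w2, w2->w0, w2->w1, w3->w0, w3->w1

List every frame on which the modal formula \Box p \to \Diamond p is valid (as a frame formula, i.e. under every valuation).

Frame correspondent (Sahlqvist): \forall x \exists y Rxy — i.e. seriality.
(F1): fails — world w has no successor.
(F2): condition met.
(F3): condition met.
Valid on: (F2), (F3).

(F2), (F3)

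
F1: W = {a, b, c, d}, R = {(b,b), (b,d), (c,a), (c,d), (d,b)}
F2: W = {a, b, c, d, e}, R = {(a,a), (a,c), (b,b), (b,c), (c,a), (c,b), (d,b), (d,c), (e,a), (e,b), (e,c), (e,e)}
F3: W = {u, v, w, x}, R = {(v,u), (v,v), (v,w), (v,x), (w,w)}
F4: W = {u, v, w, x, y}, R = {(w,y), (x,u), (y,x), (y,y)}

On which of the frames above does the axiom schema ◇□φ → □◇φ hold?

The schema corresponds to convergence: ∀x ∀y ∀z (Rxy ∧ Rxz → ∃w (Ryw ∧ Rzw)).
F1: fails — Rcd and Rca but d and a have no common successor.
F2: holds.
F3: fails — Rvv and Rvu but v and u have no common successor.
F4: fails — Rxu and Rxu but u and u have no common successor.
Valid on: F2.

F2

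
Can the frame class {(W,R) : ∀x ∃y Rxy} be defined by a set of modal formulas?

Yes — defined by □p → ◇p

Yes: it is seriality, defined by the D schema □p → ◇p.
Suppose □p→◇p is valid. At any x set V(p)=W. Then □p at x, so ◇p at x, so x has a successor.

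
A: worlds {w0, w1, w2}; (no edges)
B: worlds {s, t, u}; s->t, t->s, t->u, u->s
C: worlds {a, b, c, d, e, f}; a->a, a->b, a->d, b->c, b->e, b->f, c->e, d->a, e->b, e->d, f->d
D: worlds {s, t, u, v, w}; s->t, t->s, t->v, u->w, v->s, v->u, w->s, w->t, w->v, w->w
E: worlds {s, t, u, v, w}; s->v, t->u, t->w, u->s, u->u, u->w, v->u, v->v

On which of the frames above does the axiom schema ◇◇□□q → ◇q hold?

The schema corresponds to a generalized confluence (Geach) condition: ∀x ∀y (xR²y → ∃w (yR²w ∧ xRw)).
A: condition met.
B: fails — sR²s but no w with sR²w and sRw.
C: fails — bR²d but no w with dR²w and bRw.
D: fails — sR²s but no w* with sR²w* and sRw*.
E: fails — tR²w but no w* with wR²w* and tRw*.

A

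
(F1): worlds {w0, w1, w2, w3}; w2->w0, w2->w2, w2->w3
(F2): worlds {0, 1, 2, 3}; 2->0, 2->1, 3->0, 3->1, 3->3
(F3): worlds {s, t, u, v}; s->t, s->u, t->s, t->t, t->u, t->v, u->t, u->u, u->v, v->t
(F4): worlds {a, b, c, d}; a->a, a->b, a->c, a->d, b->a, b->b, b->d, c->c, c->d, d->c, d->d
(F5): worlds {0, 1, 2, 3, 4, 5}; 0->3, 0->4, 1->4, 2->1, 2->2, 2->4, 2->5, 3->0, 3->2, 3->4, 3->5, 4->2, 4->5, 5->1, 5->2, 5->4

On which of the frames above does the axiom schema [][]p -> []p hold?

This is the axiom for density; its first-order frame correspondent is forall x forall y (Rxy -> exists z (Rxz & Rzy)).
(F1): ✓.
(F2): fails — R20 but no z with R2z and Rz0.
(F3): ✓.
(F4): ✓.
(F5): fails — R14 but no z with R1z and Rz4.
Valid on: (F1), (F3), (F4).

(F1), (F3), (F4)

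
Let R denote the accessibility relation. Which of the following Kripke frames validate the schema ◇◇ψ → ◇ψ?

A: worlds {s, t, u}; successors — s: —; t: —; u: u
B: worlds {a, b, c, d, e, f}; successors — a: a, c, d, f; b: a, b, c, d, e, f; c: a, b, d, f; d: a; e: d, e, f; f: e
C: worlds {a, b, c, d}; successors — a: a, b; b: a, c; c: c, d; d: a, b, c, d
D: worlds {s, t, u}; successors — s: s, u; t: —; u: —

This is the axiom for transitivity; its first-order frame correspondent is ∀x ∀y ∀z (Rxy ∧ Ryz → Rxz).
A: holds.
B: fails — Red and Rda but not Rea.
C: fails — Rbc and Rcd but not Rbd.
D: holds.
Valid on: A, D.

A, D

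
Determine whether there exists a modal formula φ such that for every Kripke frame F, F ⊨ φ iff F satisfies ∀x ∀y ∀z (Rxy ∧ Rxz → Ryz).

Yes — defined by ◇r → □◇r

This is a Sahlqvist condition; the 5 axiom ◇r → □◇r defines it.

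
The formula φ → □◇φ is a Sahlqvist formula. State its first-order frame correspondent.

symmetry: ∀x ∀y (Rxy → Ryx)

Suppose φ→□◇φ is valid. Take Rxy and set V(φ)={x}. Then φ at x, so □◇φ at x, so ◇φ at y, so some z with Ryz has φ; z=x, i.e. Ryx.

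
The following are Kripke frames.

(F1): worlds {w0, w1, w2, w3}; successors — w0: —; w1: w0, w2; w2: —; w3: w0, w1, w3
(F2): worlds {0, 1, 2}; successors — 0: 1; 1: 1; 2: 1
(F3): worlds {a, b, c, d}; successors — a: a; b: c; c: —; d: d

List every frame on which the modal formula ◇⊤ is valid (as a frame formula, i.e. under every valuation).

This is the axiom for seriality; its first-order frame correspondent is ∀x ∃y Rxy.
(F1): fails — world w0 has no successor.
(F2): satisfies the condition.
(F3): fails — world c has no successor.
Valid on: (F2).

(F2)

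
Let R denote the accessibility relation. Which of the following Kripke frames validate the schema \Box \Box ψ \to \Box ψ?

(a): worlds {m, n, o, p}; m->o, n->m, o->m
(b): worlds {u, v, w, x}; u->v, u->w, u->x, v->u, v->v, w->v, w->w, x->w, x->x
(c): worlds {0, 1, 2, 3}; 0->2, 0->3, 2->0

This is the axiom for density; its first-order frame correspondent is \forall x \forall y (Rxy \to \exists z (Rxz \wedge Rzy)).
(a): fails — Rnm but no z with Rnz and Rzm.
(b): condition met.
(c): fails — R20 but no z with R2z and Rz0.

(b)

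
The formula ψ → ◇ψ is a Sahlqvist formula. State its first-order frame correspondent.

reflexivity: ∀x Rxx

This is a form of the T axiom.
Its frame correspondent is reflexivity — ∀x Rxx.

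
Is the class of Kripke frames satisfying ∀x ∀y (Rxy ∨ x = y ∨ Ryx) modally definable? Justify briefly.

No — not modally definable

Any modally definable frame class is closed under disjoint unions.
Take 3 disjoint single-world reflexive frames: each is trivially connected, but their disjoint union has 3 worlds with no edge between distinct components, so it is not connected.
Hence connectedness of R is not modally definable.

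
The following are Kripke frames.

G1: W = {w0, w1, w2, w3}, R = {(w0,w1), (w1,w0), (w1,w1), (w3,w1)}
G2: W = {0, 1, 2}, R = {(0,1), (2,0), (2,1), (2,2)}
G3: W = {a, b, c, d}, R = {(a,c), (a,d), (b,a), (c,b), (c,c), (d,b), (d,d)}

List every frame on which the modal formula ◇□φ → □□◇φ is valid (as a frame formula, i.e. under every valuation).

The schema corresponds to a generalized confluence (Geach) condition: ∀x ∀y ∀z ((xRy ∧ xR²z) → ∃w (yRw ∧ zRw)).
G1: holds.
G2: fails — 2R0, 2R²1 but no w with 0Rw and 1Rw.
G3: fails — aRc, aR²b but no w with cRw and bRw.

G1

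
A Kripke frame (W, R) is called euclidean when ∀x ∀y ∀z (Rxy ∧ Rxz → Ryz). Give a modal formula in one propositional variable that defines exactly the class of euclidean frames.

◇p → □◇p

A defining formula is ◇p → □◇p (the 5 axiom).
Suppose ◇p→□◇p is valid. Take Rxy, Rxz and set V(p)={y}. Then ◇p at x, so □◇p at x, so ◇p at z, so some w with Rzw has p; w=y, i.e. Rzy. By symmetry of the argument, Ryz.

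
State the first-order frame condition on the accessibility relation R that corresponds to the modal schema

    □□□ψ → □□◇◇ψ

This is a Sahlqvist (Geach-type) schema ◇^0□^3ψ → □^2◇^2ψ.
First-order correspondent: ∀x ∀z (xR²z → ∃w (xR³w ∧ zR²w)).

∀x ∀z (xR²z → ∃w (xR³w ∧ zR²w))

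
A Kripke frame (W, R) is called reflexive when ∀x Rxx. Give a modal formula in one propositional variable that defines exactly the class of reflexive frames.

This is reflexivity; the standard corresponding axiom is T: □s → s.
Suppose □s→s is valid. At any x set V(s)={w : Rxw}. Then □s holds at x, so s holds at x, i.e. Rxx.

□s → s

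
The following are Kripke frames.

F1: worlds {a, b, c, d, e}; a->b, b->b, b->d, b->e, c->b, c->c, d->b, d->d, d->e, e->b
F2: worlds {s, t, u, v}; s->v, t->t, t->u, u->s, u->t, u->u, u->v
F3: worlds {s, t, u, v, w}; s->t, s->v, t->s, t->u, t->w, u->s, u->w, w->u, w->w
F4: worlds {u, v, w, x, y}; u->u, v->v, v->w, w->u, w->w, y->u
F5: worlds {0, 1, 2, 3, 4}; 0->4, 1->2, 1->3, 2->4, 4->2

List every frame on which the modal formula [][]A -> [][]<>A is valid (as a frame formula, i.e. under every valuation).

F1, F4

The schema corresponds to a generalized confluence (Geach) condition: forall x forall z (x R^2 z -> exists w (x R^2 w & zRw)).
F1: holds.
F2: fails — tR²v but no w with tR²w and vRw.
F3: fails — sR²s but no w* with sR²w* and sRw*.
F4: holds.
F5: fails — 0R²2 but no w with 0R²w and 2Rw.
Valid on: F1, F4.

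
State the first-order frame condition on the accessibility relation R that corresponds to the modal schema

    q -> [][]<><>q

forall x forall z (x R^2 z -> exists w (x = w & z R^2 w))

This is a Sahlqvist (Geach-type) schema ◇^0□^0q → □^2◇^2q.
Minimal-valuation argument: fix x; take any y with xR^0y and any z with xR^2z. Set V(q) to the set of worlds R-reachable from y in exactly 0 steps. Then □^0q holds at y, so the antecedent holds at x; validity forces ◇^2q at z, giving a w with zR^2w and yR^0w.
First-order correspondent: forall x forall z (x R^2 z -> exists w (x = w & z R^2 w)).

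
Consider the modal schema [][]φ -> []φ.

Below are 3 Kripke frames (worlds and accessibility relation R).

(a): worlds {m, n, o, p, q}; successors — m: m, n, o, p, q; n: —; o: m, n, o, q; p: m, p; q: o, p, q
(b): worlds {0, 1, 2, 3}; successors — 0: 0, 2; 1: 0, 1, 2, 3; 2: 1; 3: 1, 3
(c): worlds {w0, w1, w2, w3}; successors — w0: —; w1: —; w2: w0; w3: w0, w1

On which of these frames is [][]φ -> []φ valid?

(a), (b)

Frame correspondent (Sahlqvist): forall x forall y (Rxy -> exists z (Rxz & Rzy)) — i.e. density.
(a): holds.
(b): holds.
(c): fails — Rw3w1 but no z with Rw3z and Rzw1.
Valid on: (a), (b).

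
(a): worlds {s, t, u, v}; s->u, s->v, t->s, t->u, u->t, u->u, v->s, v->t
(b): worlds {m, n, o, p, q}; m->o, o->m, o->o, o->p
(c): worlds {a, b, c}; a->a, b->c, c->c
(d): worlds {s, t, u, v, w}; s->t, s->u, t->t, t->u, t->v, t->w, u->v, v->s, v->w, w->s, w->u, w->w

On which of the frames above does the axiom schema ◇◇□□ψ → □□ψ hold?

This is the axiom for a generalized confluence (Geach) condition; its first-order frame correspondent is ∀x ∀y ∀z ((xR²y ∧ xR²z) → ∃w (yR²w ∧ z = w)).
(a): fails — sR²t, sR²s but no w with tR²w and s=w.
(b): fails — mR²p, mR²m but no w with pR²w and m=w.
(c): satisfies the condition.
(d): fails — sR²u, sR²t but no w* with uR²w* and t=w*.
Valid on: (c).

(c)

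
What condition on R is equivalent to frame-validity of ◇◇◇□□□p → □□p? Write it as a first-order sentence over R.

This is a Sahlqvist (Geach-type) schema ◇^3□^3p → □^2◇^0p.
Minimal-valuation argument: fix x; take any y with xR^3y and any z with xR^2z. Set V(p) to the set of worlds R-reachable from y in exactly 3 steps. Then □^3p holds at y, so the antecedent holds at x; validity forces ◇^0p at z, giving a w with zR^0w and yR^3w.
First-order correspondent: ∀x ∀y ∀z ((xR³y ∧ xR²z) → ∃w (yR³w ∧ z = w)).

∀x ∀y ∀z ((xR³y ∧ xR²z) → ∃w (yR³w ∧ z = w))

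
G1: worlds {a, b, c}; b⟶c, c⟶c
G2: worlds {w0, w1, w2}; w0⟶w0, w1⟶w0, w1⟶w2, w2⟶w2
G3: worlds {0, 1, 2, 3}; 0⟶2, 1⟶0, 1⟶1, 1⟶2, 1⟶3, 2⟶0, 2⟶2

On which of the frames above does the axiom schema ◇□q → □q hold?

This is the axiom for the Euclidean property; its first-order frame correspondent is ∀x ∀y ∀z (Rxy ∧ Rxz → Ryz).
G1: holds.
G2: fails — Rw1w2 and Rw1w0 but not Rw2w0.
G3: fails — R10 and R10 but not R00.
Valid on: G1.

G1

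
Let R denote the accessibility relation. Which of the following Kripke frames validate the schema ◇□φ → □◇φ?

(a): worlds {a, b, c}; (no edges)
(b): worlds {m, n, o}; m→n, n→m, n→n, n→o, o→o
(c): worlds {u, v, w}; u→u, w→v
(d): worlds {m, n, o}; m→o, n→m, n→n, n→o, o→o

Frame correspondent (Sahlqvist): ∀x ∀y ∀z (Rxy ∧ Rxz → ∃w (Ryw ∧ Rzw)) — i.e. convergence.
(a): condition met.
(b): fails — Rno and Rnm but o and m have no common successor.
(c): fails — Rwv and Rwv but v and v have no common successor.
(d): condition met.
Valid on: (a), (d).

(a), (d)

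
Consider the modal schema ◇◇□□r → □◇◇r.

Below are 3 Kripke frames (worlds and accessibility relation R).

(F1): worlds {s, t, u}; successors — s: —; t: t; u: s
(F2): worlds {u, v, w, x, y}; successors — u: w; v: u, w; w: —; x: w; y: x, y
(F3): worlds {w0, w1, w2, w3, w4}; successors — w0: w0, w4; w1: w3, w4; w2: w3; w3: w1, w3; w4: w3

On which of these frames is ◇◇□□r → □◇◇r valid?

This is the axiom for a generalized confluence (Geach) condition; its first-order frame correspondent is ∀x ∀y ∀z ((xR²y ∧ xRz) → ∃w (yR²w ∧ zR²w)).
(F1): holds.
(F2): fails — vR²w, vRu but no t with wR²t and uR²t.
(F3): holds.

(F1), (F3)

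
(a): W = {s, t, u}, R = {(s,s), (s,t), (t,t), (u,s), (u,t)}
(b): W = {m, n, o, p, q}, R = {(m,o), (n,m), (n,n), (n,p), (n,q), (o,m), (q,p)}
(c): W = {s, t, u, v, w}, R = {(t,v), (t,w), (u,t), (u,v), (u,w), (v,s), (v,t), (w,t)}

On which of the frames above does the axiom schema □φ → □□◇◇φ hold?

(a)

The schema corresponds to a generalized confluence (Geach) condition: ∀x ∀z (xR²z → ∃w (xRw ∧ zR²w)).
(a): satisfies the condition.
(b): fails — mR²m but no w with mRw and mR²w.
(c): fails — tR²s but no w* with tRw* and sR²w*.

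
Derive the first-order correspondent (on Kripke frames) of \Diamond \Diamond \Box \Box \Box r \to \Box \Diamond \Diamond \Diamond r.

\forall x \forall y \forall z ((x R^2 y \wedge xRz) \to \exists w (y R^3 w \wedge z R^3 w))

This is a Sahlqvist (Geach-type) schema ◇^2□^3r → □^1◇^3r.
First-order correspondent: \forall x \forall y \forall z ((x R^2 y \wedge xRz) \to \exists w (y R^3 w \wedge z R^3 w)).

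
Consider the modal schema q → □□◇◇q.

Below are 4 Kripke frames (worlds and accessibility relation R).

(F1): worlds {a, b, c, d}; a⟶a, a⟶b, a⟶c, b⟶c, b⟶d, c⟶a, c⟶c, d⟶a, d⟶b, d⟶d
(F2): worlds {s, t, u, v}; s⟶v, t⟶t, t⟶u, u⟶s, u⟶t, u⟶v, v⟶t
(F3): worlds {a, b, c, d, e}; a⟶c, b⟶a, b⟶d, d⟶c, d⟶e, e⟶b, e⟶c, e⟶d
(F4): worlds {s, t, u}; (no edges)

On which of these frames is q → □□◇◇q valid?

(F2), (F4)

This is the axiom for a generalized confluence (Geach) condition; its first-order frame correspondent is ∀x ∀z (xR²z → ∃w (x = w ∧ zR²w)).
(F1): fails — dR²c but no w with d=w and cR²w.
(F2): holds.
(F3): fails — bR²c but no w with b=w and cR²w.
(F4): holds.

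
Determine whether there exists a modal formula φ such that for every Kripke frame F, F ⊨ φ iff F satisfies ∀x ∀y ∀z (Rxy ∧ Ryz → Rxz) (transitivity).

The condition is transitivity. A defining modal formula is □r → □□r.

Definable; □r → □□r defines it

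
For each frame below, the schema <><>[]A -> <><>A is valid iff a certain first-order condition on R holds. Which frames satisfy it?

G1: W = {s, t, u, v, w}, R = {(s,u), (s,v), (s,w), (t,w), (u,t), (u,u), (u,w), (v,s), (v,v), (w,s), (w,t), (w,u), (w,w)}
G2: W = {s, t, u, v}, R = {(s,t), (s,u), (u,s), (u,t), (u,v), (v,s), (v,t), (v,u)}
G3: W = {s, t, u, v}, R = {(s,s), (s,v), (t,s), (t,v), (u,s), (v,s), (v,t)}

The schema corresponds to a generalized confluence (Geach) condition: forall x forall y (x R^2 y -> exists w (yRw & x R^2 w)).
G1: ✓.
G2: fails — sR²t but no w with tRw and sR²w.
G3: ✓.
Valid on: G1, G3.

G1, G3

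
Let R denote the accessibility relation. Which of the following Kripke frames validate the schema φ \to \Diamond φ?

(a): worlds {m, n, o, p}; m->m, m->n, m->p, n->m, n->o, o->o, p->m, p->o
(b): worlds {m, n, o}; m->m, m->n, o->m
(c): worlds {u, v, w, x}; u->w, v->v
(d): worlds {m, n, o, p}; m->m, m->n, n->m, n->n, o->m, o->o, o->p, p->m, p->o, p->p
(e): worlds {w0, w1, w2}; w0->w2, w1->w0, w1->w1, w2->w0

The schema corresponds to reflexivity: \forall x Rxx.
(a): fails — world n does not see itself.
(b): fails — world n does not see itself.
(c): fails — world u does not see itself.
(d): holds.
(e): fails — world w0 does not see itself.
Valid on: (d).

(d)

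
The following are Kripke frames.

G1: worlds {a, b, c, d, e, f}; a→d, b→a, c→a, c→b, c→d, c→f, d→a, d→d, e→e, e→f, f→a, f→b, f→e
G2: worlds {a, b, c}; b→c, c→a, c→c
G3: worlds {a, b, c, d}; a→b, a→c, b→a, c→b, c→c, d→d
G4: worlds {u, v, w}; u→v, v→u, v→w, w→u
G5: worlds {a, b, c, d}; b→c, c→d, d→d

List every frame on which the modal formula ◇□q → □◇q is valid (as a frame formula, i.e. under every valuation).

G5

This is the axiom for convergence; its first-order frame correspondent is ∀x ∀y ∀z (Rxy ∧ Rxz → ∃w (Ryw ∧ Rzw)).
G1: fails — Rcf and Rca but f and a have no common successor.
G2: fails — Rca and Rca but a and a have no common successor.
G3: fails — Rab and Rac but b and c have no common successor.
G4: fails — Rvu and Rvw but u and w have no common successor.
G5: holds.
Valid on: G5.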